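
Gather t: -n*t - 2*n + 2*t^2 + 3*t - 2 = -2*n + 2*t^2 + t*(3 - n) - 2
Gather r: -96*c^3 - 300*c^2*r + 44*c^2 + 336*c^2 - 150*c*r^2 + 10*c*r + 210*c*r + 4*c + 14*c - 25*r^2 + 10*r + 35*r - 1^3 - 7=-96*c^3 + 380*c^2 + 18*c + r^2*(-150*c - 25) + r*(-300*c^2 + 220*c + 45) - 8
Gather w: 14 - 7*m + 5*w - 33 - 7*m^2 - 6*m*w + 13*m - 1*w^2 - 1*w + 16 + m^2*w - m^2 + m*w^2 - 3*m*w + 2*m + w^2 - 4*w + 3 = -8*m^2 + m*w^2 + 8*m + w*(m^2 - 9*m)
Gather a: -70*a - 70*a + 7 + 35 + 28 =70 - 140*a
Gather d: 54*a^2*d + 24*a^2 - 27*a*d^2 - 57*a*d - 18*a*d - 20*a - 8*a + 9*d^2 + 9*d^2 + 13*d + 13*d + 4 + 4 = 24*a^2 - 28*a + d^2*(18 - 27*a) + d*(54*a^2 - 75*a + 26) + 8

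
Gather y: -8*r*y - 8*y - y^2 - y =-y^2 + y*(-8*r - 9)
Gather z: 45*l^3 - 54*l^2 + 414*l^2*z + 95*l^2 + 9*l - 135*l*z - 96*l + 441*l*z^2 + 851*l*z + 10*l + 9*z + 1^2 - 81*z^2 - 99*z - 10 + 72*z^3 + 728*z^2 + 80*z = 45*l^3 + 41*l^2 - 77*l + 72*z^3 + z^2*(441*l + 647) + z*(414*l^2 + 716*l - 10) - 9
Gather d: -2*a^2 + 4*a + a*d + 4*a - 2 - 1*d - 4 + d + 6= -2*a^2 + a*d + 8*a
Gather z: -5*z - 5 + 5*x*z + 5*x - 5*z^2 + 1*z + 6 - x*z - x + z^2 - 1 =4*x - 4*z^2 + z*(4*x - 4)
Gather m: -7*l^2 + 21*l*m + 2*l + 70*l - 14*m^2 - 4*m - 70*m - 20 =-7*l^2 + 72*l - 14*m^2 + m*(21*l - 74) - 20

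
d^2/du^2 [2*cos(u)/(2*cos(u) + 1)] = 2*(-cos(u) + cos(2*u) - 3)/(2*cos(u) + 1)^3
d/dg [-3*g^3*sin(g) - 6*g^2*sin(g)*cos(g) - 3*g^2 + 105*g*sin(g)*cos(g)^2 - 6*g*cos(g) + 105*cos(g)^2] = -3*g^3*cos(g) - 9*g^2*sin(g) - 6*g^2*cos(2*g) + 6*g*sin(g) - 6*g*sin(2*g) + 105*g*cos(g)/4 + 315*g*cos(3*g)/4 - 6*g + 105*sin(g)/4 - 105*sin(2*g) + 105*sin(3*g)/4 - 6*cos(g)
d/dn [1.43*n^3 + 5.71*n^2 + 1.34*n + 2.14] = 4.29*n^2 + 11.42*n + 1.34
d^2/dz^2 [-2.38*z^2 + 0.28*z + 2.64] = -4.76000000000000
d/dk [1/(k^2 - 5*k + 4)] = (5 - 2*k)/(k^2 - 5*k + 4)^2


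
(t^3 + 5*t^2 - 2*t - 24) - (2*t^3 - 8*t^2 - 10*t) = -t^3 + 13*t^2 + 8*t - 24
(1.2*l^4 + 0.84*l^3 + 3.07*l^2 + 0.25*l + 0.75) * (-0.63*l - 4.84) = -0.756*l^5 - 6.3372*l^4 - 5.9997*l^3 - 15.0163*l^2 - 1.6825*l - 3.63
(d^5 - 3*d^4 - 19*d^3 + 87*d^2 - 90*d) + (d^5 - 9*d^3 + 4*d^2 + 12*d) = 2*d^5 - 3*d^4 - 28*d^3 + 91*d^2 - 78*d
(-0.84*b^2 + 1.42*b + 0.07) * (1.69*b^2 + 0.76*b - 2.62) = -1.4196*b^4 + 1.7614*b^3 + 3.3983*b^2 - 3.6672*b - 0.1834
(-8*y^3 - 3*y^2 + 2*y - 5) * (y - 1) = -8*y^4 + 5*y^3 + 5*y^2 - 7*y + 5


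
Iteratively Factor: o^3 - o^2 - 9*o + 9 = (o + 3)*(o^2 - 4*o + 3) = (o - 3)*(o + 3)*(o - 1)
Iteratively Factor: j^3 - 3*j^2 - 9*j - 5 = (j + 1)*(j^2 - 4*j - 5) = (j - 5)*(j + 1)*(j + 1)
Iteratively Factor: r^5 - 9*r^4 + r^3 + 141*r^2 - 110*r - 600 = (r - 5)*(r^4 - 4*r^3 - 19*r^2 + 46*r + 120) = (r - 5)*(r + 3)*(r^3 - 7*r^2 + 2*r + 40) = (r - 5)*(r - 4)*(r + 3)*(r^2 - 3*r - 10) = (r - 5)^2*(r - 4)*(r + 3)*(r + 2)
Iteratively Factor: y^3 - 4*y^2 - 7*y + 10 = (y - 1)*(y^2 - 3*y - 10) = (y - 5)*(y - 1)*(y + 2)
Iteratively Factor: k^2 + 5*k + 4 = (k + 4)*(k + 1)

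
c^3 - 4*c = c*(c - 2)*(c + 2)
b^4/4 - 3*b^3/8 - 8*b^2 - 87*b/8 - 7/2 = (b/4 + 1)*(b - 7)*(b + 1/2)*(b + 1)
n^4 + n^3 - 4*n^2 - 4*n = n*(n - 2)*(n + 1)*(n + 2)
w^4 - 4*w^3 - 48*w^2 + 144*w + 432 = (w - 6)^2*(w + 2)*(w + 6)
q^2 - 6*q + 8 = (q - 4)*(q - 2)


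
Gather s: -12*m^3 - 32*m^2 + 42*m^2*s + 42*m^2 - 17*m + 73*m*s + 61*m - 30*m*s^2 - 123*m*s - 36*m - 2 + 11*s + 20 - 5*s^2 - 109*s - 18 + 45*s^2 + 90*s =-12*m^3 + 10*m^2 + 8*m + s^2*(40 - 30*m) + s*(42*m^2 - 50*m - 8)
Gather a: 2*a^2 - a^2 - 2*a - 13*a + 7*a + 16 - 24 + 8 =a^2 - 8*a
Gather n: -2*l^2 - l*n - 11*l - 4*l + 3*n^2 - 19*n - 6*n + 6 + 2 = -2*l^2 - 15*l + 3*n^2 + n*(-l - 25) + 8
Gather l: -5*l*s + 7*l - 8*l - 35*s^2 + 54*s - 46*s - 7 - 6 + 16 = l*(-5*s - 1) - 35*s^2 + 8*s + 3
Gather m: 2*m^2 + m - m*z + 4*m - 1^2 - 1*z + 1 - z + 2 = 2*m^2 + m*(5 - z) - 2*z + 2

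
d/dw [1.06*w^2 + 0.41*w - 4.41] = 2.12*w + 0.41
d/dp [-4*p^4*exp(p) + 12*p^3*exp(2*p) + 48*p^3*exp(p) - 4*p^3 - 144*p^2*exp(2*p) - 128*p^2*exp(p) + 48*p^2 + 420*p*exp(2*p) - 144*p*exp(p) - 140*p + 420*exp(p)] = -4*p^4*exp(p) + 24*p^3*exp(2*p) + 32*p^3*exp(p) - 252*p^2*exp(2*p) + 16*p^2*exp(p) - 12*p^2 + 552*p*exp(2*p) - 400*p*exp(p) + 96*p + 420*exp(2*p) + 276*exp(p) - 140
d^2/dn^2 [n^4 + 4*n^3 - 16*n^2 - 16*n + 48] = 12*n^2 + 24*n - 32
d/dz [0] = 0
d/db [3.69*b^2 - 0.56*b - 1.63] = 7.38*b - 0.56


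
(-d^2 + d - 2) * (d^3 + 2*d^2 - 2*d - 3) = -d^5 - d^4 + 2*d^3 - 3*d^2 + d + 6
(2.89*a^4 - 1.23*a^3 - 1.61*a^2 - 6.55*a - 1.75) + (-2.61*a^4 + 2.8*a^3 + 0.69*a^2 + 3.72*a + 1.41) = 0.28*a^4 + 1.57*a^3 - 0.92*a^2 - 2.83*a - 0.34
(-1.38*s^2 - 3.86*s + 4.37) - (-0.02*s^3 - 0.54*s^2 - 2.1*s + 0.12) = 0.02*s^3 - 0.84*s^2 - 1.76*s + 4.25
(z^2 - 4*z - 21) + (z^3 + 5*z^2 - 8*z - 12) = z^3 + 6*z^2 - 12*z - 33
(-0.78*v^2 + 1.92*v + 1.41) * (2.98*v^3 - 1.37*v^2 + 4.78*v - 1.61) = -2.3244*v^5 + 6.7902*v^4 - 2.157*v^3 + 8.5017*v^2 + 3.6486*v - 2.2701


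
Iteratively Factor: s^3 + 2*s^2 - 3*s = (s)*(s^2 + 2*s - 3) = s*(s - 1)*(s + 3)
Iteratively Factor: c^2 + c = (c)*(c + 1)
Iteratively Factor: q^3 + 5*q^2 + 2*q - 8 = (q + 2)*(q^2 + 3*q - 4) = (q + 2)*(q + 4)*(q - 1)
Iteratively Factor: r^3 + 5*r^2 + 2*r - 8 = (r + 4)*(r^2 + r - 2) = (r - 1)*(r + 4)*(r + 2)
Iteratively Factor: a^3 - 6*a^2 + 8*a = (a - 2)*(a^2 - 4*a) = a*(a - 2)*(a - 4)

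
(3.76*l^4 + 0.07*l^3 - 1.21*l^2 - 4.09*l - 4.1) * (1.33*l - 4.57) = 5.0008*l^5 - 17.0901*l^4 - 1.9292*l^3 + 0.0899999999999999*l^2 + 13.2383*l + 18.737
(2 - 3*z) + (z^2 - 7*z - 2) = z^2 - 10*z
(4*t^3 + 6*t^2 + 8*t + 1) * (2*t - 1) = 8*t^4 + 8*t^3 + 10*t^2 - 6*t - 1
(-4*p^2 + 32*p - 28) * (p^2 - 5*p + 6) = -4*p^4 + 52*p^3 - 212*p^2 + 332*p - 168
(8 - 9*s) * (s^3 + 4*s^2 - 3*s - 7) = -9*s^4 - 28*s^3 + 59*s^2 + 39*s - 56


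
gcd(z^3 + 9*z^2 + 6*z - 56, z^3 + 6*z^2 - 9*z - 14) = z^2 + 5*z - 14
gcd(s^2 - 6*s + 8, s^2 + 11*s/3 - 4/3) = 1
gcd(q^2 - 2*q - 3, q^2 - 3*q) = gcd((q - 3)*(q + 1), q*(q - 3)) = q - 3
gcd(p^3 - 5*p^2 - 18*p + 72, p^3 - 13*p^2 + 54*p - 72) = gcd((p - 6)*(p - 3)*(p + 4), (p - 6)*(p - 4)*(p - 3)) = p^2 - 9*p + 18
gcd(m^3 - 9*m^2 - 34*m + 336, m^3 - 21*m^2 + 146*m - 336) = m^2 - 15*m + 56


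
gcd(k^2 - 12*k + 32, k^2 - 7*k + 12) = k - 4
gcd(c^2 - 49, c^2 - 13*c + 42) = c - 7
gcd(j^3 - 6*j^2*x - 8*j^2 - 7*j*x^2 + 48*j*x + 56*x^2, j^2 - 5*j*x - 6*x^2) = j + x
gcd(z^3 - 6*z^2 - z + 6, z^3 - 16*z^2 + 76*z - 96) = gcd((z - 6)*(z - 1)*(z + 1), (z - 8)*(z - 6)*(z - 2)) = z - 6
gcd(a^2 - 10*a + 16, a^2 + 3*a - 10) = a - 2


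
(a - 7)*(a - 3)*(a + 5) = a^3 - 5*a^2 - 29*a + 105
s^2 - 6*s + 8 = (s - 4)*(s - 2)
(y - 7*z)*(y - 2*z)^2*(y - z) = y^4 - 12*y^3*z + 43*y^2*z^2 - 60*y*z^3 + 28*z^4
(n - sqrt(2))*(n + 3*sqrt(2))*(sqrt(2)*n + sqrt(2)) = sqrt(2)*n^3 + sqrt(2)*n^2 + 4*n^2 - 6*sqrt(2)*n + 4*n - 6*sqrt(2)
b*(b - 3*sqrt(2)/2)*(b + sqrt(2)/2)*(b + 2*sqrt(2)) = b^4 + sqrt(2)*b^3 - 11*b^2/2 - 3*sqrt(2)*b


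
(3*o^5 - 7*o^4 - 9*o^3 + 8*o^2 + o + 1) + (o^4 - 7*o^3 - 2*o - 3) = 3*o^5 - 6*o^4 - 16*o^3 + 8*o^2 - o - 2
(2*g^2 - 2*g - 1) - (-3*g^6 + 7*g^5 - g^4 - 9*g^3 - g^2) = 3*g^6 - 7*g^5 + g^4 + 9*g^3 + 3*g^2 - 2*g - 1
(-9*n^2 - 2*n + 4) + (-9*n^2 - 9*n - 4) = -18*n^2 - 11*n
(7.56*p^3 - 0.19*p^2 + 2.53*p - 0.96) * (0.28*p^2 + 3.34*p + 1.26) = 2.1168*p^5 + 25.1972*p^4 + 9.5994*p^3 + 7.942*p^2 - 0.0186000000000002*p - 1.2096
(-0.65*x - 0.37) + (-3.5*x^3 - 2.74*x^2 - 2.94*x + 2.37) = -3.5*x^3 - 2.74*x^2 - 3.59*x + 2.0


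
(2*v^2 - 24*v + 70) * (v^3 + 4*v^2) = 2*v^5 - 16*v^4 - 26*v^3 + 280*v^2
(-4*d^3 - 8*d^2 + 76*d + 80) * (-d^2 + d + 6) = 4*d^5 + 4*d^4 - 108*d^3 - 52*d^2 + 536*d + 480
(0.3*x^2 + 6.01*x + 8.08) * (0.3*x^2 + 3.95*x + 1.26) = 0.09*x^4 + 2.988*x^3 + 26.5415*x^2 + 39.4886*x + 10.1808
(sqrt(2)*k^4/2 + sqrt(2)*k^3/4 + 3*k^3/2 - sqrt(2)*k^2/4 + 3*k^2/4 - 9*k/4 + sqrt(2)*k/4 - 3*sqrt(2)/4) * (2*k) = sqrt(2)*k^5 + sqrt(2)*k^4/2 + 3*k^4 - sqrt(2)*k^3/2 + 3*k^3/2 - 9*k^2/2 + sqrt(2)*k^2/2 - 3*sqrt(2)*k/2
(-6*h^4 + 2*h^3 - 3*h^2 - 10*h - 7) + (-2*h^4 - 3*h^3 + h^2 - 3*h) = -8*h^4 - h^3 - 2*h^2 - 13*h - 7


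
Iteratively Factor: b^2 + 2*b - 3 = (b + 3)*(b - 1)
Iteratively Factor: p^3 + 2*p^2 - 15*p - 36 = (p + 3)*(p^2 - p - 12) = (p - 4)*(p + 3)*(p + 3)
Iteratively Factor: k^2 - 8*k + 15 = (k - 3)*(k - 5)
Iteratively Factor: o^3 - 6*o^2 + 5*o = (o)*(o^2 - 6*o + 5) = o*(o - 5)*(o - 1)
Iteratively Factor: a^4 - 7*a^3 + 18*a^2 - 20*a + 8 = (a - 2)*(a^3 - 5*a^2 + 8*a - 4) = (a - 2)^2*(a^2 - 3*a + 2) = (a - 2)^3*(a - 1)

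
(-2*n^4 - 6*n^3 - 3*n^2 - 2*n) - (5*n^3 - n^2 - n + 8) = -2*n^4 - 11*n^3 - 2*n^2 - n - 8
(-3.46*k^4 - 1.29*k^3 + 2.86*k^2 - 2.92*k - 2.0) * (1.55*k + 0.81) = -5.363*k^5 - 4.8021*k^4 + 3.3881*k^3 - 2.2094*k^2 - 5.4652*k - 1.62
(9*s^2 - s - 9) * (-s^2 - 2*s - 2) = -9*s^4 - 17*s^3 - 7*s^2 + 20*s + 18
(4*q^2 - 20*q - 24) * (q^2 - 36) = 4*q^4 - 20*q^3 - 168*q^2 + 720*q + 864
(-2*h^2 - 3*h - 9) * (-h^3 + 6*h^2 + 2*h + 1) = 2*h^5 - 9*h^4 - 13*h^3 - 62*h^2 - 21*h - 9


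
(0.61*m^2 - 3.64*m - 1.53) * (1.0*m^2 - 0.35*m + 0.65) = 0.61*m^4 - 3.8535*m^3 + 0.1405*m^2 - 1.8305*m - 0.9945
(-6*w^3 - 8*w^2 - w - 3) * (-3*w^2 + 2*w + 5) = 18*w^5 + 12*w^4 - 43*w^3 - 33*w^2 - 11*w - 15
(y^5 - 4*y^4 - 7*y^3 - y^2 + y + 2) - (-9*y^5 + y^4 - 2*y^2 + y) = 10*y^5 - 5*y^4 - 7*y^3 + y^2 + 2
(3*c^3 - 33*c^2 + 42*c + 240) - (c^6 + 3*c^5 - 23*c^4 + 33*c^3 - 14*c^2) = -c^6 - 3*c^5 + 23*c^4 - 30*c^3 - 19*c^2 + 42*c + 240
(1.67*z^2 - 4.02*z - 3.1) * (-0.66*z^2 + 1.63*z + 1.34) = -1.1022*z^4 + 5.3753*z^3 - 2.2688*z^2 - 10.4398*z - 4.154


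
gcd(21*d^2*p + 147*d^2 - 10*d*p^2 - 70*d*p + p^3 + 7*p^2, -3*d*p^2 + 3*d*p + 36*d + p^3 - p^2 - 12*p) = -3*d + p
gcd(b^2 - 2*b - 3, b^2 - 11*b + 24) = b - 3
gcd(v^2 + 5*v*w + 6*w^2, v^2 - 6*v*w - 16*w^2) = v + 2*w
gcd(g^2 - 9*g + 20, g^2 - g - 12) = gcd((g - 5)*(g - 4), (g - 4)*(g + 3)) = g - 4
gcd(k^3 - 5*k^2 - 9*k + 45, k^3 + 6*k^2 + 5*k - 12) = k + 3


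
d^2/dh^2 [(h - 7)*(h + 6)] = 2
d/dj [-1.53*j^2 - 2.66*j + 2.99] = -3.06*j - 2.66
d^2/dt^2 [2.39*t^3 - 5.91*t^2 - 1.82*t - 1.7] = 14.34*t - 11.82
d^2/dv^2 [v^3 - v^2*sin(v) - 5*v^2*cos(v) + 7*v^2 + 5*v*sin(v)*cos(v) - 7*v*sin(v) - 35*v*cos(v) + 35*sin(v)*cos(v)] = v^2*sin(v) + 5*v^2*cos(v) + 27*v*sin(v) - 10*v*sin(2*v) + 31*v*cos(v) + 6*v + 68*sin(v) - 70*sin(2*v) - 24*cos(v) + 10*cos(2*v) + 14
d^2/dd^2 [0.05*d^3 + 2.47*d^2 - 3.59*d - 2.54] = 0.3*d + 4.94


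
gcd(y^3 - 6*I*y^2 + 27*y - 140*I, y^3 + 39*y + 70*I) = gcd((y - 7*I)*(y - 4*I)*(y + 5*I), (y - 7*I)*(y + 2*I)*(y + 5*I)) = y^2 - 2*I*y + 35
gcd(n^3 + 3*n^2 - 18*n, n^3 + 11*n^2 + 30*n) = n^2 + 6*n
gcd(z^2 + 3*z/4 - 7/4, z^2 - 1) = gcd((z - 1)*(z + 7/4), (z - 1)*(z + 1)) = z - 1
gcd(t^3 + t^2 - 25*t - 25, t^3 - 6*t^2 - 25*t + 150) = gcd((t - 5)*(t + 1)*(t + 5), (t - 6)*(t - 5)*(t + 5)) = t^2 - 25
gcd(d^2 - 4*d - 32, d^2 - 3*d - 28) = d + 4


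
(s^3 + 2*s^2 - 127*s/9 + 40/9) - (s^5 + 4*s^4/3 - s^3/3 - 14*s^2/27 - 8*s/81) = -s^5 - 4*s^4/3 + 4*s^3/3 + 68*s^2/27 - 1135*s/81 + 40/9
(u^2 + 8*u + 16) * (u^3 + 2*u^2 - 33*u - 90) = u^5 + 10*u^4 - u^3 - 322*u^2 - 1248*u - 1440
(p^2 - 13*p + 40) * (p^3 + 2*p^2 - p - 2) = p^5 - 11*p^4 + 13*p^3 + 91*p^2 - 14*p - 80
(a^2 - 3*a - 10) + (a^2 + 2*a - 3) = 2*a^2 - a - 13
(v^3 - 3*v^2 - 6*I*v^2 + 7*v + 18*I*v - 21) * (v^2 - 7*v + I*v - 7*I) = v^5 - 10*v^4 - 5*I*v^4 + 34*v^3 + 50*I*v^3 - 130*v^2 - 98*I*v^2 + 273*v - 70*I*v + 147*I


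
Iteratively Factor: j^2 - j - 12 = (j - 4)*(j + 3)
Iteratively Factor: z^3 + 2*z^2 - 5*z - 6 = (z - 2)*(z^2 + 4*z + 3) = (z - 2)*(z + 1)*(z + 3)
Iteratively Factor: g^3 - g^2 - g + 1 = (g - 1)*(g^2 - 1) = (g - 1)*(g + 1)*(g - 1)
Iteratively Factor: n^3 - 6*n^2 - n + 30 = (n - 5)*(n^2 - n - 6) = (n - 5)*(n + 2)*(n - 3)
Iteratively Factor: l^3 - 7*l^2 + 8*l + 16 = (l - 4)*(l^2 - 3*l - 4) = (l - 4)^2*(l + 1)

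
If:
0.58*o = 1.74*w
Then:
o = 3.0*w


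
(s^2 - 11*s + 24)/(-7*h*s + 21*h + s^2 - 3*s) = (s - 8)/(-7*h + s)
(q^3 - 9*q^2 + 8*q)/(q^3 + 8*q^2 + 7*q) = (q^2 - 9*q + 8)/(q^2 + 8*q + 7)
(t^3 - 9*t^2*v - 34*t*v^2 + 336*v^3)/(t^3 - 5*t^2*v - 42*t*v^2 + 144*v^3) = (t - 7*v)/(t - 3*v)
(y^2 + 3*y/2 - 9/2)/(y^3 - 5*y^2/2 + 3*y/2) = (y + 3)/(y*(y - 1))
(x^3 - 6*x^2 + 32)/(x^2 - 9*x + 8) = (x^3 - 6*x^2 + 32)/(x^2 - 9*x + 8)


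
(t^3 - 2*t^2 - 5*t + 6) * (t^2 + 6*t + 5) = t^5 + 4*t^4 - 12*t^3 - 34*t^2 + 11*t + 30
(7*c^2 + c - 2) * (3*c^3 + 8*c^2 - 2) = 21*c^5 + 59*c^4 + 2*c^3 - 30*c^2 - 2*c + 4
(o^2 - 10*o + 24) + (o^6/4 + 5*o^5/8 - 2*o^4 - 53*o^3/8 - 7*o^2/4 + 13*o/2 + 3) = o^6/4 + 5*o^5/8 - 2*o^4 - 53*o^3/8 - 3*o^2/4 - 7*o/2 + 27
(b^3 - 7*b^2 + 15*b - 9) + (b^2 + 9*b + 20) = b^3 - 6*b^2 + 24*b + 11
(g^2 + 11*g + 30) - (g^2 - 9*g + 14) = 20*g + 16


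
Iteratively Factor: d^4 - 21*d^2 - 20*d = (d + 4)*(d^3 - 4*d^2 - 5*d) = (d - 5)*(d + 4)*(d^2 + d) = d*(d - 5)*(d + 4)*(d + 1)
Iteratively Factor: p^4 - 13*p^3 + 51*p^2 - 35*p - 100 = (p + 1)*(p^3 - 14*p^2 + 65*p - 100) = (p - 4)*(p + 1)*(p^2 - 10*p + 25) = (p - 5)*(p - 4)*(p + 1)*(p - 5)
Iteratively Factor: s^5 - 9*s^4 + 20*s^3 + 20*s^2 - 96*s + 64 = (s - 2)*(s^4 - 7*s^3 + 6*s^2 + 32*s - 32) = (s - 4)*(s - 2)*(s^3 - 3*s^2 - 6*s + 8) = (s - 4)*(s - 2)*(s - 1)*(s^2 - 2*s - 8) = (s - 4)*(s - 2)*(s - 1)*(s + 2)*(s - 4)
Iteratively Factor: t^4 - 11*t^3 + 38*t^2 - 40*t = (t - 5)*(t^3 - 6*t^2 + 8*t) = (t - 5)*(t - 2)*(t^2 - 4*t) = t*(t - 5)*(t - 2)*(t - 4)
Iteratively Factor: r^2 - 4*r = (r - 4)*(r)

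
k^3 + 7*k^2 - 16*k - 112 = (k - 4)*(k + 4)*(k + 7)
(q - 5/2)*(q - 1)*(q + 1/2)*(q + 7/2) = q^4 + q^3/2 - 39*q^2/4 + 31*q/8 + 35/8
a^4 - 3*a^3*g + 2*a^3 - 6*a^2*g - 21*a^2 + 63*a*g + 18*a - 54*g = (a - 3)*(a - 1)*(a + 6)*(a - 3*g)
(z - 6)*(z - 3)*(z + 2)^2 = z^4 - 5*z^3 - 14*z^2 + 36*z + 72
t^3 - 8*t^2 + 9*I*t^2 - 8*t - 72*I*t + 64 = (t - 8)*(t + I)*(t + 8*I)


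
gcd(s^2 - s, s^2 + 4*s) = s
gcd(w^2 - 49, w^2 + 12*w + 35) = w + 7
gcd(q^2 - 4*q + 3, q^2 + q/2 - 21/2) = q - 3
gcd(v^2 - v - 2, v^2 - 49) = 1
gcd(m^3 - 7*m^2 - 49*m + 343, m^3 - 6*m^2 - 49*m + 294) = m^2 - 49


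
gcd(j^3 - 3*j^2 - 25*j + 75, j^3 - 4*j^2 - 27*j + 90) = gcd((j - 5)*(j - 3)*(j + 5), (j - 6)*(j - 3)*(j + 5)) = j^2 + 2*j - 15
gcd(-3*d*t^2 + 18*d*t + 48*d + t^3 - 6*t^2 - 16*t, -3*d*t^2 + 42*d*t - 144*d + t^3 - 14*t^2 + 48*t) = -3*d*t + 24*d + t^2 - 8*t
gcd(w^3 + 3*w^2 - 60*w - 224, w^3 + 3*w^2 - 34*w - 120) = w + 4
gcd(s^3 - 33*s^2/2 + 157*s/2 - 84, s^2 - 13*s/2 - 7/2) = s - 7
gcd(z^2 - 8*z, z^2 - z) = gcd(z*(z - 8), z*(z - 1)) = z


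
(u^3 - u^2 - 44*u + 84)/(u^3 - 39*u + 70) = (u - 6)/(u - 5)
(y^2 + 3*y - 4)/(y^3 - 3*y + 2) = (y + 4)/(y^2 + y - 2)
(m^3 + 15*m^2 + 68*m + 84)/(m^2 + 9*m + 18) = (m^2 + 9*m + 14)/(m + 3)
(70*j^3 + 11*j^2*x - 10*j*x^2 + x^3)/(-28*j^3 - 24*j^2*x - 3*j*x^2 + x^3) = (-5*j + x)/(2*j + x)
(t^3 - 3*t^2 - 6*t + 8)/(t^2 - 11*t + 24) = (t^3 - 3*t^2 - 6*t + 8)/(t^2 - 11*t + 24)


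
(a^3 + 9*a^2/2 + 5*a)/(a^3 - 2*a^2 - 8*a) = (a + 5/2)/(a - 4)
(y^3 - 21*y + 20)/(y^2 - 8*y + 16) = (y^2 + 4*y - 5)/(y - 4)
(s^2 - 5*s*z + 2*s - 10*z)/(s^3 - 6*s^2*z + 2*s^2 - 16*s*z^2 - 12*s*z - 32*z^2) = (-s + 5*z)/(-s^2 + 6*s*z + 16*z^2)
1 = 1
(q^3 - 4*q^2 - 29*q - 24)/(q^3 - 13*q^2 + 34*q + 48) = (q + 3)/(q - 6)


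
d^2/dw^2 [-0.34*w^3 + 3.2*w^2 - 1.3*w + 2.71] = 6.4 - 2.04*w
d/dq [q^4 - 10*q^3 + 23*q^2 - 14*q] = 4*q^3 - 30*q^2 + 46*q - 14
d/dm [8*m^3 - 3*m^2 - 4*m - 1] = 24*m^2 - 6*m - 4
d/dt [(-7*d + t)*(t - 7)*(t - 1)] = -14*d*t + 56*d + 3*t^2 - 16*t + 7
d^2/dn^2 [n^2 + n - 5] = 2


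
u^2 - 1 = (u - 1)*(u + 1)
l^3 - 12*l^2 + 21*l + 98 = (l - 7)^2*(l + 2)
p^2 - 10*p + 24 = (p - 6)*(p - 4)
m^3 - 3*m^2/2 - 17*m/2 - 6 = (m - 4)*(m + 1)*(m + 3/2)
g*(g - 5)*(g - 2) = g^3 - 7*g^2 + 10*g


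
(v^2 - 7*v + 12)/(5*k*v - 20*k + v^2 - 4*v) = (v - 3)/(5*k + v)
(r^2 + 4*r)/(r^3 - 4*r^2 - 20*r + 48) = r/(r^2 - 8*r + 12)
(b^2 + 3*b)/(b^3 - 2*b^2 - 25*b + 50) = b*(b + 3)/(b^3 - 2*b^2 - 25*b + 50)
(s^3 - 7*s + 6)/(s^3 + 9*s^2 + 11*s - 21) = (s - 2)/(s + 7)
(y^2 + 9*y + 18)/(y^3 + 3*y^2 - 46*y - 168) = (y + 3)/(y^2 - 3*y - 28)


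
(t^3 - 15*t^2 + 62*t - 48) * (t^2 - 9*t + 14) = t^5 - 24*t^4 + 211*t^3 - 816*t^2 + 1300*t - 672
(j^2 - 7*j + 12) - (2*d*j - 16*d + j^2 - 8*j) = -2*d*j + 16*d + j + 12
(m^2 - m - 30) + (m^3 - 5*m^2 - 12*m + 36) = m^3 - 4*m^2 - 13*m + 6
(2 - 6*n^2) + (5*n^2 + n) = -n^2 + n + 2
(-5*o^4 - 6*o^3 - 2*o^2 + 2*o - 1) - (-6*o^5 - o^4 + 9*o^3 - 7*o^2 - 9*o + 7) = 6*o^5 - 4*o^4 - 15*o^3 + 5*o^2 + 11*o - 8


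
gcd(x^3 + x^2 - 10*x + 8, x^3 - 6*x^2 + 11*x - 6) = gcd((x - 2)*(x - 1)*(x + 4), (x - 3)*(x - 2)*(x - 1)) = x^2 - 3*x + 2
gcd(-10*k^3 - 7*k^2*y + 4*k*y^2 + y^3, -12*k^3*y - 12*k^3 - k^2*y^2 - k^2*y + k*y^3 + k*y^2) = 1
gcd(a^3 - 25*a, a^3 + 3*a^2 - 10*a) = a^2 + 5*a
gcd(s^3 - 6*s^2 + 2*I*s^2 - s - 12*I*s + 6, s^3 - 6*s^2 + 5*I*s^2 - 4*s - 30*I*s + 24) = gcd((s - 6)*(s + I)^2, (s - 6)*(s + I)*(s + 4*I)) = s^2 + s*(-6 + I) - 6*I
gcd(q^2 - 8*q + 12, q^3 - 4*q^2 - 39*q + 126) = 1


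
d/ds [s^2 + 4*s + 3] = 2*s + 4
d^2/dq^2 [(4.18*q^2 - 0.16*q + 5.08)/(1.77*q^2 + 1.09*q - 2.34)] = (-17.131476*q^3 + 199.367136*q^2 + 54.828936*q + 99.111608)/(5.545233*q^6 + 10.244583*q^5 - 15.684147*q^4 - 25.792343*q^3 + 20.734974*q^2 + 17.905212*q - 12.812904)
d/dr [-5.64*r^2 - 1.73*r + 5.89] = -11.28*r - 1.73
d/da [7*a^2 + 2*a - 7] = 14*a + 2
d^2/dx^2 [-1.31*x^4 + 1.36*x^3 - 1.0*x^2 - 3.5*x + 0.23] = -15.72*x^2 + 8.16*x - 2.0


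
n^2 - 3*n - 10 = (n - 5)*(n + 2)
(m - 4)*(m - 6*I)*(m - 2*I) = m^3 - 4*m^2 - 8*I*m^2 - 12*m + 32*I*m + 48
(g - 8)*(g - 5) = g^2 - 13*g + 40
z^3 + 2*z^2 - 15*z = z*(z - 3)*(z + 5)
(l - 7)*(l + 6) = l^2 - l - 42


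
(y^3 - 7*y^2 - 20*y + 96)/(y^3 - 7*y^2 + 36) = (y^2 - 4*y - 32)/(y^2 - 4*y - 12)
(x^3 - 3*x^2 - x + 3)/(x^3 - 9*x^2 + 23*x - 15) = (x + 1)/(x - 5)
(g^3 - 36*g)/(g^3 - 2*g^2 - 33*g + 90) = g*(g - 6)/(g^2 - 8*g + 15)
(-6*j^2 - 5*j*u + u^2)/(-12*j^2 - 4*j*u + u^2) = (j + u)/(2*j + u)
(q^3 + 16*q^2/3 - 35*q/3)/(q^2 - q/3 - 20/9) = 3*q*(q + 7)/(3*q + 4)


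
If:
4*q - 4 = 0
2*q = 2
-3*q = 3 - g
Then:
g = 6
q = 1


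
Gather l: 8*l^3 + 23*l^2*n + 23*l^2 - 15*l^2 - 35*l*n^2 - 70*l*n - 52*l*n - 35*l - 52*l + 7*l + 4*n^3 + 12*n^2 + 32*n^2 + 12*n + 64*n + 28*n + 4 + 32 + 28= 8*l^3 + l^2*(23*n + 8) + l*(-35*n^2 - 122*n - 80) + 4*n^3 + 44*n^2 + 104*n + 64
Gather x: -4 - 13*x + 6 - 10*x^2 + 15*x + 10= -10*x^2 + 2*x + 12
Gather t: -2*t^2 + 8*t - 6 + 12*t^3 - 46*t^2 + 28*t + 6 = 12*t^3 - 48*t^2 + 36*t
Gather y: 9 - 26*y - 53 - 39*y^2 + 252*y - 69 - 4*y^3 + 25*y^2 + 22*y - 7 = -4*y^3 - 14*y^2 + 248*y - 120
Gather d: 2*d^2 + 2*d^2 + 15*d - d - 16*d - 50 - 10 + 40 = 4*d^2 - 2*d - 20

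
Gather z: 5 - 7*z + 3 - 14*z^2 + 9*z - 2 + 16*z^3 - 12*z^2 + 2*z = 16*z^3 - 26*z^2 + 4*z + 6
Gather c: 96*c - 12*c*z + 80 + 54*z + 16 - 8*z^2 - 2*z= c*(96 - 12*z) - 8*z^2 + 52*z + 96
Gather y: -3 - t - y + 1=-t - y - 2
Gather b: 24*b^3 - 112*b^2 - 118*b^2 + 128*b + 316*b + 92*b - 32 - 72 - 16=24*b^3 - 230*b^2 + 536*b - 120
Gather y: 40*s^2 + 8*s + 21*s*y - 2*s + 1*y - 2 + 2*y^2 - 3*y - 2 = 40*s^2 + 6*s + 2*y^2 + y*(21*s - 2) - 4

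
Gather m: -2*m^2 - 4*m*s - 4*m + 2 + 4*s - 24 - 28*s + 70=-2*m^2 + m*(-4*s - 4) - 24*s + 48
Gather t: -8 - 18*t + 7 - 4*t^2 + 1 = -4*t^2 - 18*t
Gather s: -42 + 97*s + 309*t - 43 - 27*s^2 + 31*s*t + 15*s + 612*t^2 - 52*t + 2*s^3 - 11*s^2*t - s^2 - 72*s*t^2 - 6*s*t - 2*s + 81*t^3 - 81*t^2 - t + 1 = 2*s^3 + s^2*(-11*t - 28) + s*(-72*t^2 + 25*t + 110) + 81*t^3 + 531*t^2 + 256*t - 84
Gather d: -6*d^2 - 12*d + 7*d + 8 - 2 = -6*d^2 - 5*d + 6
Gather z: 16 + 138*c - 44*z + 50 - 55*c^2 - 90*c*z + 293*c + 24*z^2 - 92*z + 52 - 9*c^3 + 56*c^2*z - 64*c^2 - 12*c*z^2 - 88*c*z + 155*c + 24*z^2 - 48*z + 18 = -9*c^3 - 119*c^2 + 586*c + z^2*(48 - 12*c) + z*(56*c^2 - 178*c - 184) + 136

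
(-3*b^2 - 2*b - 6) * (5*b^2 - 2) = -15*b^4 - 10*b^3 - 24*b^2 + 4*b + 12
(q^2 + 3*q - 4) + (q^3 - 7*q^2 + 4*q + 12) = q^3 - 6*q^2 + 7*q + 8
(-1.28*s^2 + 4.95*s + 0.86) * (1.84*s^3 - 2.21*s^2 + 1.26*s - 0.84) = -2.3552*s^5 + 11.9368*s^4 - 10.9699*s^3 + 5.4116*s^2 - 3.0744*s - 0.7224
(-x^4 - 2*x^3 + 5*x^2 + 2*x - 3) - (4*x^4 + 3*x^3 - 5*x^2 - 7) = -5*x^4 - 5*x^3 + 10*x^2 + 2*x + 4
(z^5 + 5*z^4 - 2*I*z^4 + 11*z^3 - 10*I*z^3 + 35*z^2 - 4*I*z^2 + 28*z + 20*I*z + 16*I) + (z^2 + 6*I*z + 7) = z^5 + 5*z^4 - 2*I*z^4 + 11*z^3 - 10*I*z^3 + 36*z^2 - 4*I*z^2 + 28*z + 26*I*z + 7 + 16*I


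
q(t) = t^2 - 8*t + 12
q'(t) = 2*t - 8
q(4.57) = -3.68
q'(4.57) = 1.14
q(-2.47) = 37.86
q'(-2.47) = -12.94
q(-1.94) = 31.28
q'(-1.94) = -11.88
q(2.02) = -0.08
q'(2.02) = -3.96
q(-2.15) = 33.82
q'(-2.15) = -12.30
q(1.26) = 3.51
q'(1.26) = -5.48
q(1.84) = 0.67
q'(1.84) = -4.32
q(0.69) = 6.96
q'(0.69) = -6.62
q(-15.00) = 357.00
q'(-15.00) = -38.00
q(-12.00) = 252.00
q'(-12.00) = -32.00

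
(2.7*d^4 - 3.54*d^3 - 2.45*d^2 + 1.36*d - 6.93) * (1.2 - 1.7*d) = -4.59*d^5 + 9.258*d^4 - 0.0830000000000002*d^3 - 5.252*d^2 + 13.413*d - 8.316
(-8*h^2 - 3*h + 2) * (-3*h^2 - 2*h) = 24*h^4 + 25*h^3 - 4*h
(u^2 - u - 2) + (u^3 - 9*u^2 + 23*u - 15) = u^3 - 8*u^2 + 22*u - 17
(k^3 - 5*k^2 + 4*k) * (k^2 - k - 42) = k^5 - 6*k^4 - 33*k^3 + 206*k^2 - 168*k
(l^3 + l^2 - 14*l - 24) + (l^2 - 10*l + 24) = l^3 + 2*l^2 - 24*l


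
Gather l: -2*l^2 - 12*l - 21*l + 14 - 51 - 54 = -2*l^2 - 33*l - 91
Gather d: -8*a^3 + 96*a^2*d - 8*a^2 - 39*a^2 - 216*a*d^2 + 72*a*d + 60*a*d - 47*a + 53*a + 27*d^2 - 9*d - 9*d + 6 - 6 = -8*a^3 - 47*a^2 + 6*a + d^2*(27 - 216*a) + d*(96*a^2 + 132*a - 18)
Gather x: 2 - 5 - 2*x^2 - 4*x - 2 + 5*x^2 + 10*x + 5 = 3*x^2 + 6*x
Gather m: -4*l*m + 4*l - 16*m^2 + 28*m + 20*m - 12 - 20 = 4*l - 16*m^2 + m*(48 - 4*l) - 32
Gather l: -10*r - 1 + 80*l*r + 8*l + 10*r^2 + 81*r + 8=l*(80*r + 8) + 10*r^2 + 71*r + 7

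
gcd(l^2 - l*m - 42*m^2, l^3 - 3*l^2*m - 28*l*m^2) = l - 7*m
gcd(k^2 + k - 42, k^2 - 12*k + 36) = k - 6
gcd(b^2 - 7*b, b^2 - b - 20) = 1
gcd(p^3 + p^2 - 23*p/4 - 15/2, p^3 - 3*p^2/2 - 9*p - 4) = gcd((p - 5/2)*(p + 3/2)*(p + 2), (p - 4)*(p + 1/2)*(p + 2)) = p + 2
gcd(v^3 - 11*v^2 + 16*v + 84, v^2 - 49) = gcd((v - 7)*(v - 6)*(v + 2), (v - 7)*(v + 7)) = v - 7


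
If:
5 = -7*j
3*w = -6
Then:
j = -5/7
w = -2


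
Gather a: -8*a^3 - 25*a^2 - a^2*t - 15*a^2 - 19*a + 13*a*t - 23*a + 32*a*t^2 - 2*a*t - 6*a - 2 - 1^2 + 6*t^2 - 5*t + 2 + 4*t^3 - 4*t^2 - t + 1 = -8*a^3 + a^2*(-t - 40) + a*(32*t^2 + 11*t - 48) + 4*t^3 + 2*t^2 - 6*t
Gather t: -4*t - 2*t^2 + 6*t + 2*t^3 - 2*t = 2*t^3 - 2*t^2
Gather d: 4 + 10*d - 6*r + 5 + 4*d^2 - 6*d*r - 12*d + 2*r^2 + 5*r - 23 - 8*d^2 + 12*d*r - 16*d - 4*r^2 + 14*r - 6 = -4*d^2 + d*(6*r - 18) - 2*r^2 + 13*r - 20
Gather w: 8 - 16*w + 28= 36 - 16*w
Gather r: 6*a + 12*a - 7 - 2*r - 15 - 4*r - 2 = 18*a - 6*r - 24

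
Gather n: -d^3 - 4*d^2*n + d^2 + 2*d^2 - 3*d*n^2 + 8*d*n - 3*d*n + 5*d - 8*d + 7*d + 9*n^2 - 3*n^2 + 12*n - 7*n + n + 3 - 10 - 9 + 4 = -d^3 + 3*d^2 + 4*d + n^2*(6 - 3*d) + n*(-4*d^2 + 5*d + 6) - 12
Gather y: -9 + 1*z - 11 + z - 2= 2*z - 22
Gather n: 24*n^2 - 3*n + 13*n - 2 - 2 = 24*n^2 + 10*n - 4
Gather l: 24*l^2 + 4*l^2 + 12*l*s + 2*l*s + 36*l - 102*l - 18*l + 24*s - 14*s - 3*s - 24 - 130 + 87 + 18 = 28*l^2 + l*(14*s - 84) + 7*s - 49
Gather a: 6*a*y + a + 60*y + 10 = a*(6*y + 1) + 60*y + 10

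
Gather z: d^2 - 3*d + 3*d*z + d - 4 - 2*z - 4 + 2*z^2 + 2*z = d^2 + 3*d*z - 2*d + 2*z^2 - 8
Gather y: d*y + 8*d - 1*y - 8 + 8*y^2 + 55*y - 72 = 8*d + 8*y^2 + y*(d + 54) - 80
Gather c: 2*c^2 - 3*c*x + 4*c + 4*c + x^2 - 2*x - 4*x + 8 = 2*c^2 + c*(8 - 3*x) + x^2 - 6*x + 8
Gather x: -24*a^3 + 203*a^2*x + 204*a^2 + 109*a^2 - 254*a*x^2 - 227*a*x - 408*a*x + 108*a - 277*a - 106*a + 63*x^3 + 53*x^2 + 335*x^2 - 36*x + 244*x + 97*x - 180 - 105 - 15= -24*a^3 + 313*a^2 - 275*a + 63*x^3 + x^2*(388 - 254*a) + x*(203*a^2 - 635*a + 305) - 300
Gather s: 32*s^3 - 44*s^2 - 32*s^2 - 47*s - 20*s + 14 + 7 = 32*s^3 - 76*s^2 - 67*s + 21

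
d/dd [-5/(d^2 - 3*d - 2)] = 5*(2*d - 3)/(-d^2 + 3*d + 2)^2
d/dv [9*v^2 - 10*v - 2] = 18*v - 10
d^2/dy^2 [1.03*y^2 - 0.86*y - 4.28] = 2.06000000000000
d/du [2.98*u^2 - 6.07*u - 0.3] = 5.96*u - 6.07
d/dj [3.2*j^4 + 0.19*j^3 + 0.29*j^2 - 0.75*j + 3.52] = 12.8*j^3 + 0.57*j^2 + 0.58*j - 0.75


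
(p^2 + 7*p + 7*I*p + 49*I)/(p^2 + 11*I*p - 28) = (p + 7)/(p + 4*I)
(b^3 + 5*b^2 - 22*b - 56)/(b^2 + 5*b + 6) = (b^2 + 3*b - 28)/(b + 3)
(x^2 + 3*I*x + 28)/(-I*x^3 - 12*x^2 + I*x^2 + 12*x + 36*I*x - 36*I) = (I*x^2 - 3*x + 28*I)/(x^3 - x^2*(1 + 12*I) + 12*x*(-3 + I) + 36)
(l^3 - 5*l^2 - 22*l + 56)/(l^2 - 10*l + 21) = (l^2 + 2*l - 8)/(l - 3)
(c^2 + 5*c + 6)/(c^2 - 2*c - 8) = (c + 3)/(c - 4)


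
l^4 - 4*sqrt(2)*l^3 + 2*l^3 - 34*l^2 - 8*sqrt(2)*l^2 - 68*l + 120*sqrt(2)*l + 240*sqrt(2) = (l + 2)*(l - 5*sqrt(2))*(l - 3*sqrt(2))*(l + 4*sqrt(2))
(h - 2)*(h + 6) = h^2 + 4*h - 12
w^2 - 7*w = w*(w - 7)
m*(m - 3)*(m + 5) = m^3 + 2*m^2 - 15*m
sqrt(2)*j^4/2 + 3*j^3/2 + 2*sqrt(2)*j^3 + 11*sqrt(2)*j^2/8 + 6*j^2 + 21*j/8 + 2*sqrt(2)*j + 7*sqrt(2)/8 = (j + 1/2)*(j + 7/2)*(j + sqrt(2))*(sqrt(2)*j/2 + 1/2)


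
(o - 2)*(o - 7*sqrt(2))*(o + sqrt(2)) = o^3 - 6*sqrt(2)*o^2 - 2*o^2 - 14*o + 12*sqrt(2)*o + 28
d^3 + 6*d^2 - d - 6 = (d - 1)*(d + 1)*(d + 6)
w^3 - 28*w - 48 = (w - 6)*(w + 2)*(w + 4)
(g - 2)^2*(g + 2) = g^3 - 2*g^2 - 4*g + 8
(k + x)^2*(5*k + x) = 5*k^3 + 11*k^2*x + 7*k*x^2 + x^3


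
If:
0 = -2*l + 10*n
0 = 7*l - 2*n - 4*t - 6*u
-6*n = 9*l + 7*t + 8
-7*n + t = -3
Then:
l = 13/20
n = 13/100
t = -209/100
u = 253/120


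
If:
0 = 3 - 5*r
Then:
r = 3/5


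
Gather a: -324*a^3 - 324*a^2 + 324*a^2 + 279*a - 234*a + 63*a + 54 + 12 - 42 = -324*a^3 + 108*a + 24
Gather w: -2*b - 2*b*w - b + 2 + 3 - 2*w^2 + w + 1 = -3*b - 2*w^2 + w*(1 - 2*b) + 6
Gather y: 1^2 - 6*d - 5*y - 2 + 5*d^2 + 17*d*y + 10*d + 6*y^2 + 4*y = 5*d^2 + 4*d + 6*y^2 + y*(17*d - 1) - 1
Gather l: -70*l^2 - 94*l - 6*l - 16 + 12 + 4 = -70*l^2 - 100*l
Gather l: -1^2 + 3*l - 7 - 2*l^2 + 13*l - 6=-2*l^2 + 16*l - 14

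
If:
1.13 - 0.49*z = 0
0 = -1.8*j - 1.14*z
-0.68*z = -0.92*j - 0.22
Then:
No Solution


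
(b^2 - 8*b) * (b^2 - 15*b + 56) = b^4 - 23*b^3 + 176*b^2 - 448*b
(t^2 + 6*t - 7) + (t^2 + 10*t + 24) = 2*t^2 + 16*t + 17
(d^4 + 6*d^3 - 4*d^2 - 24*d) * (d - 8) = d^5 - 2*d^4 - 52*d^3 + 8*d^2 + 192*d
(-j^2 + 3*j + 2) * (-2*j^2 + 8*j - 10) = 2*j^4 - 14*j^3 + 30*j^2 - 14*j - 20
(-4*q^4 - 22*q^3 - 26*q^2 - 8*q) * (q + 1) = -4*q^5 - 26*q^4 - 48*q^3 - 34*q^2 - 8*q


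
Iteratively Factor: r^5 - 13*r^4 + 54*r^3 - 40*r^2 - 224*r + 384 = (r - 4)*(r^4 - 9*r^3 + 18*r^2 + 32*r - 96) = (r - 4)*(r - 3)*(r^3 - 6*r^2 + 32) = (r - 4)^2*(r - 3)*(r^2 - 2*r - 8) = (r - 4)^3*(r - 3)*(r + 2)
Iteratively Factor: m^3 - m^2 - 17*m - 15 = (m - 5)*(m^2 + 4*m + 3) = (m - 5)*(m + 1)*(m + 3)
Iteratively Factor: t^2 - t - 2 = (t + 1)*(t - 2)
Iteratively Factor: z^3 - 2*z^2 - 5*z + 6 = (z - 3)*(z^2 + z - 2) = (z - 3)*(z - 1)*(z + 2)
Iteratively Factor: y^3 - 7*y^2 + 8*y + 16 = (y + 1)*(y^2 - 8*y + 16) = (y - 4)*(y + 1)*(y - 4)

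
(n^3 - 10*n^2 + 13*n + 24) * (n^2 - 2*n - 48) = n^5 - 12*n^4 - 15*n^3 + 478*n^2 - 672*n - 1152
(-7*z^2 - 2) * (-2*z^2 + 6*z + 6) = 14*z^4 - 42*z^3 - 38*z^2 - 12*z - 12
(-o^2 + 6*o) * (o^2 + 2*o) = -o^4 + 4*o^3 + 12*o^2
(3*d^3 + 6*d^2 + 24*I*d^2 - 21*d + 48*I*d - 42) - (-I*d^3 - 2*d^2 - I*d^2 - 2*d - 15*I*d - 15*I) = 3*d^3 + I*d^3 + 8*d^2 + 25*I*d^2 - 19*d + 63*I*d - 42 + 15*I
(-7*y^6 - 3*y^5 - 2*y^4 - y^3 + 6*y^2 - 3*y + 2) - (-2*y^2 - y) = -7*y^6 - 3*y^5 - 2*y^4 - y^3 + 8*y^2 - 2*y + 2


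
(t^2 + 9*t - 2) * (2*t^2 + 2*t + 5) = 2*t^4 + 20*t^3 + 19*t^2 + 41*t - 10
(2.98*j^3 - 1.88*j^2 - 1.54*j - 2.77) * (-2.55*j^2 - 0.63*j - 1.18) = -7.599*j^5 + 2.9166*j^4 + 1.595*j^3 + 10.2521*j^2 + 3.5623*j + 3.2686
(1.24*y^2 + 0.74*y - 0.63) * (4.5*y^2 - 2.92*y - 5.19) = 5.58*y^4 - 0.2908*y^3 - 11.4314*y^2 - 2.001*y + 3.2697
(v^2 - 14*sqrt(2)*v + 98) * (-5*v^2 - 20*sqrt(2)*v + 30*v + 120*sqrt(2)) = -5*v^4 + 30*v^3 + 50*sqrt(2)*v^3 - 300*sqrt(2)*v^2 + 70*v^2 - 1960*sqrt(2)*v - 420*v + 11760*sqrt(2)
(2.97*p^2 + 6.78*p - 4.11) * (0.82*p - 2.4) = 2.4354*p^3 - 1.5684*p^2 - 19.6422*p + 9.864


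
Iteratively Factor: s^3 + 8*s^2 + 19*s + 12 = (s + 3)*(s^2 + 5*s + 4) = (s + 3)*(s + 4)*(s + 1)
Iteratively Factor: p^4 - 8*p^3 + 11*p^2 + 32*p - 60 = (p - 3)*(p^3 - 5*p^2 - 4*p + 20) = (p - 3)*(p + 2)*(p^2 - 7*p + 10) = (p - 5)*(p - 3)*(p + 2)*(p - 2)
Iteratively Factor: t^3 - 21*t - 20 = (t - 5)*(t^2 + 5*t + 4) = (t - 5)*(t + 1)*(t + 4)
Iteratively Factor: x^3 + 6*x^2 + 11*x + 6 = (x + 3)*(x^2 + 3*x + 2) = (x + 1)*(x + 3)*(x + 2)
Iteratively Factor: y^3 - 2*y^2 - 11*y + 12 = (y + 3)*(y^2 - 5*y + 4) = (y - 4)*(y + 3)*(y - 1)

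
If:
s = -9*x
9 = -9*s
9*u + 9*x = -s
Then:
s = -1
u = 0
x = 1/9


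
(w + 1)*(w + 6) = w^2 + 7*w + 6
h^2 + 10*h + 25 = (h + 5)^2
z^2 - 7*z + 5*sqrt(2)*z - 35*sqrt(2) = (z - 7)*(z + 5*sqrt(2))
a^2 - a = a*(a - 1)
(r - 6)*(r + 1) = r^2 - 5*r - 6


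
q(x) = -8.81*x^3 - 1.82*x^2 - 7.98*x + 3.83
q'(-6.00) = -937.62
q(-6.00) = 1889.15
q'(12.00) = -3857.58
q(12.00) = -15577.69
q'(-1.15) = -38.75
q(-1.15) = 24.00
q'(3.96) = -436.86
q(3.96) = -603.40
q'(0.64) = -21.14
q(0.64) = -4.33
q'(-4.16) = -450.22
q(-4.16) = 639.77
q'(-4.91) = -627.28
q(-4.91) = 1041.98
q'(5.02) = -692.30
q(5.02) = -1196.61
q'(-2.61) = -178.52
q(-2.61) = 168.90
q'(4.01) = -447.57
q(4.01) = -625.51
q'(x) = -26.43*x^2 - 3.64*x - 7.98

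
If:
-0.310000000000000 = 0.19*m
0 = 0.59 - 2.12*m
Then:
No Solution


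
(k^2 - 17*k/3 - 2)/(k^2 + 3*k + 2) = (k^2 - 17*k/3 - 2)/(k^2 + 3*k + 2)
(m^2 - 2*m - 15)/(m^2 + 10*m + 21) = (m - 5)/(m + 7)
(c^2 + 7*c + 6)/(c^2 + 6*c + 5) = (c + 6)/(c + 5)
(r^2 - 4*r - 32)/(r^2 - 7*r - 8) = (r + 4)/(r + 1)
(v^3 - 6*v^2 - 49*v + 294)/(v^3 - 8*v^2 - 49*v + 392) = (v - 6)/(v - 8)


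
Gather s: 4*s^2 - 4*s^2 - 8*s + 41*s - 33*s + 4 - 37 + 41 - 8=0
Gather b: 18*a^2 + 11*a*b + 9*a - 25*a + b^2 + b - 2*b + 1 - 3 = 18*a^2 - 16*a + b^2 + b*(11*a - 1) - 2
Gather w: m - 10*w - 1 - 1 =m - 10*w - 2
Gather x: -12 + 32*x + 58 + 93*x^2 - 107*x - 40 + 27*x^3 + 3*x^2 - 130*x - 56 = 27*x^3 + 96*x^2 - 205*x - 50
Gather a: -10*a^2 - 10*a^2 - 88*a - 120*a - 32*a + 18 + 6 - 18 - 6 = -20*a^2 - 240*a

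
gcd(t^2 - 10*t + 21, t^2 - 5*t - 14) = t - 7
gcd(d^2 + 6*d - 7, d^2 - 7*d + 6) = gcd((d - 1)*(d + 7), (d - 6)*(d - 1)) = d - 1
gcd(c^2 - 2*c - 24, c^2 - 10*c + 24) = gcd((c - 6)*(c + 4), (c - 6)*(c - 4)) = c - 6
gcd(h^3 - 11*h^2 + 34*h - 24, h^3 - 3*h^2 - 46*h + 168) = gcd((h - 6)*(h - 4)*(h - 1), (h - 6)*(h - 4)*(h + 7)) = h^2 - 10*h + 24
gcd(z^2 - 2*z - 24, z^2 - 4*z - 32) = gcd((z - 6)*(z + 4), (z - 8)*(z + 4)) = z + 4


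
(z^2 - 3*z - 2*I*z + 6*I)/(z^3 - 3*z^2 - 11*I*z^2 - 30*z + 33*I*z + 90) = (z - 2*I)/(z^2 - 11*I*z - 30)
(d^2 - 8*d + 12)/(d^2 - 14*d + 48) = (d - 2)/(d - 8)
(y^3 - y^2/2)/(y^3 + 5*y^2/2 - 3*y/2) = y/(y + 3)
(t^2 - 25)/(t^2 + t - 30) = (t + 5)/(t + 6)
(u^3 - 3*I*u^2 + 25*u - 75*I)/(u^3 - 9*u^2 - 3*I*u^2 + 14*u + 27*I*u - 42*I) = (u^2 + 25)/(u^2 - 9*u + 14)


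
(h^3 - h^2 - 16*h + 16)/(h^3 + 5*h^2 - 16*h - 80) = (h - 1)/(h + 5)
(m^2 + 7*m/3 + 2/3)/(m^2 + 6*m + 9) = (3*m^2 + 7*m + 2)/(3*(m^2 + 6*m + 9))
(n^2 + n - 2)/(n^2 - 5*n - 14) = (n - 1)/(n - 7)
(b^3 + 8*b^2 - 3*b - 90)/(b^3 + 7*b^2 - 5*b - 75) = (b + 6)/(b + 5)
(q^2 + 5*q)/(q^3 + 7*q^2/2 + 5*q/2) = 2*(q + 5)/(2*q^2 + 7*q + 5)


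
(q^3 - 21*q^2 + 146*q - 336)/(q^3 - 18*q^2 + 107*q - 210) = (q - 8)/(q - 5)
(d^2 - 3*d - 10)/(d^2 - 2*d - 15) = (d + 2)/(d + 3)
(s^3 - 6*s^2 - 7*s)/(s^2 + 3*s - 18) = s*(s^2 - 6*s - 7)/(s^2 + 3*s - 18)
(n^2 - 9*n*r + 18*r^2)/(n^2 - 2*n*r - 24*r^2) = (n - 3*r)/(n + 4*r)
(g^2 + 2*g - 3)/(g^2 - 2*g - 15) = (g - 1)/(g - 5)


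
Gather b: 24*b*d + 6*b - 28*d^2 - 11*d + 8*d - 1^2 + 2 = b*(24*d + 6) - 28*d^2 - 3*d + 1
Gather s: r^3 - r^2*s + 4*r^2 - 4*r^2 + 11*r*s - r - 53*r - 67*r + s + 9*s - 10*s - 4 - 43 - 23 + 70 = r^3 - 121*r + s*(-r^2 + 11*r)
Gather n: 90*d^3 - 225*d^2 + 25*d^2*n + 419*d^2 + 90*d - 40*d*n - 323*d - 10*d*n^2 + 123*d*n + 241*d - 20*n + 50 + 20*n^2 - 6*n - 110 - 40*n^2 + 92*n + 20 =90*d^3 + 194*d^2 + 8*d + n^2*(-10*d - 20) + n*(25*d^2 + 83*d + 66) - 40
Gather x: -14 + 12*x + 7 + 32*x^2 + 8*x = 32*x^2 + 20*x - 7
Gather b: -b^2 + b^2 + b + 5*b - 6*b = 0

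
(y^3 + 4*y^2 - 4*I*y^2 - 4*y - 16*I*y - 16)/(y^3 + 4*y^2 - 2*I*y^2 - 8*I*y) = (y - 2*I)/y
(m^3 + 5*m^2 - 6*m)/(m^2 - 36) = m*(m - 1)/(m - 6)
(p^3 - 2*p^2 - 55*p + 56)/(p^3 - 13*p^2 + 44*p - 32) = (p + 7)/(p - 4)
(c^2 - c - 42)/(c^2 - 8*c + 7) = (c + 6)/(c - 1)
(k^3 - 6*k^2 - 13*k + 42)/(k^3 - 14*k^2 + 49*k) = (k^2 + k - 6)/(k*(k - 7))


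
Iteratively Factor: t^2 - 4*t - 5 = (t - 5)*(t + 1)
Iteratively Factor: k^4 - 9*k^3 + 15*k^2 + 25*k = (k)*(k^3 - 9*k^2 + 15*k + 25) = k*(k - 5)*(k^2 - 4*k - 5) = k*(k - 5)^2*(k + 1)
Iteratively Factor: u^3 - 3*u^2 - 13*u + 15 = (u - 1)*(u^2 - 2*u - 15) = (u - 5)*(u - 1)*(u + 3)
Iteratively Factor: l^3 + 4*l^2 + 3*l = (l)*(l^2 + 4*l + 3) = l*(l + 3)*(l + 1)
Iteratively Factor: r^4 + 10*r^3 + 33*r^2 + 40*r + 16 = (r + 1)*(r^3 + 9*r^2 + 24*r + 16) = (r + 1)*(r + 4)*(r^2 + 5*r + 4) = (r + 1)*(r + 4)^2*(r + 1)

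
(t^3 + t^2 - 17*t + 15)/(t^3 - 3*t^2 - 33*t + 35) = (t - 3)/(t - 7)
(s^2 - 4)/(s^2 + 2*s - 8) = (s + 2)/(s + 4)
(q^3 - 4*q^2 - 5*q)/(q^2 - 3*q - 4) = q*(q - 5)/(q - 4)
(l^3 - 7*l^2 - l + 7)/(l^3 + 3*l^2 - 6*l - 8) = (l^2 - 8*l + 7)/(l^2 + 2*l - 8)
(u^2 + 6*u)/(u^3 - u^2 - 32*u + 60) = u/(u^2 - 7*u + 10)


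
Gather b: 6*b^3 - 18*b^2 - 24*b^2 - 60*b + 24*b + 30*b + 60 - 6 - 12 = 6*b^3 - 42*b^2 - 6*b + 42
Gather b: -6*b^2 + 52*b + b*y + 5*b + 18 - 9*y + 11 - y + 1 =-6*b^2 + b*(y + 57) - 10*y + 30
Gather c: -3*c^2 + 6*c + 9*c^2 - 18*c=6*c^2 - 12*c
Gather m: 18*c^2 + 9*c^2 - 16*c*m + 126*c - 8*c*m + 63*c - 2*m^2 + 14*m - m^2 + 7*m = 27*c^2 + 189*c - 3*m^2 + m*(21 - 24*c)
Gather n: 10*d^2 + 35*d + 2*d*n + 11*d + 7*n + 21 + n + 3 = 10*d^2 + 46*d + n*(2*d + 8) + 24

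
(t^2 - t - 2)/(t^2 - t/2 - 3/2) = 2*(t - 2)/(2*t - 3)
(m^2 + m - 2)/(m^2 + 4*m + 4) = (m - 1)/(m + 2)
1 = 1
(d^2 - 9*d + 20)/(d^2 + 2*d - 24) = (d - 5)/(d + 6)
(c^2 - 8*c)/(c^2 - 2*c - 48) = c/(c + 6)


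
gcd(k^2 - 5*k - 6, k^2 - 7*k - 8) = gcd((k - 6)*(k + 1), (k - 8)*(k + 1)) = k + 1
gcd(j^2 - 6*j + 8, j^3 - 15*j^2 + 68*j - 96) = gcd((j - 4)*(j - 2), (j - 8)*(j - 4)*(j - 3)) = j - 4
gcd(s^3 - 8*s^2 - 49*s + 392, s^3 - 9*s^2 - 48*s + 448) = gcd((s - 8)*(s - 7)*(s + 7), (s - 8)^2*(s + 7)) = s^2 - s - 56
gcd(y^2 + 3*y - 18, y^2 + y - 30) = y + 6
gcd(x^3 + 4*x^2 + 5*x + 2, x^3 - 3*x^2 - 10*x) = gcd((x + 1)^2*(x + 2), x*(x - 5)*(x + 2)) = x + 2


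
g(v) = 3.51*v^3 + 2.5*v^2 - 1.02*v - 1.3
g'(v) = 10.53*v^2 + 5.0*v - 1.02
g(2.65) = 78.87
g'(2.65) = 86.18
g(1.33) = 10.02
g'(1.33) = 24.26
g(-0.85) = -0.78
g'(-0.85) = 2.34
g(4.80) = 439.58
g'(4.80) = 265.59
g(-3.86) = -161.98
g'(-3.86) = 136.57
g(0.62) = -0.13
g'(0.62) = 6.13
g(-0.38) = -0.74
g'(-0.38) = -1.40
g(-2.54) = -40.10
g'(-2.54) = 54.22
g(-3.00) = -70.51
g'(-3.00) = 78.75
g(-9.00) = -2348.41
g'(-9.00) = 806.91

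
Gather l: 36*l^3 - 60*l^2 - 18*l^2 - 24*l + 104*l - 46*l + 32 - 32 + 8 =36*l^3 - 78*l^2 + 34*l + 8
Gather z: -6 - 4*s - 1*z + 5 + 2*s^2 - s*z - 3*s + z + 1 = 2*s^2 - s*z - 7*s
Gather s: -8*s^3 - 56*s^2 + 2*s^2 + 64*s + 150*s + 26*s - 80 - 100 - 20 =-8*s^3 - 54*s^2 + 240*s - 200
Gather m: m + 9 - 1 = m + 8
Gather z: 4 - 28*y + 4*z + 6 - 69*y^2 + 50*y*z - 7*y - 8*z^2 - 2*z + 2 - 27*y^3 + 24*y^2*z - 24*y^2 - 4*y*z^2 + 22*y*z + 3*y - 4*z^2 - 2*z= -27*y^3 - 93*y^2 - 32*y + z^2*(-4*y - 12) + z*(24*y^2 + 72*y) + 12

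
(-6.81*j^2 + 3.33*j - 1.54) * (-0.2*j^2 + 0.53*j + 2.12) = 1.362*j^4 - 4.2753*j^3 - 12.3643*j^2 + 6.2434*j - 3.2648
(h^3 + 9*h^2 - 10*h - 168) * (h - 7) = h^4 + 2*h^3 - 73*h^2 - 98*h + 1176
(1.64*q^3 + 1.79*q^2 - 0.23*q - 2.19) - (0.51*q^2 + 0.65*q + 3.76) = 1.64*q^3 + 1.28*q^2 - 0.88*q - 5.95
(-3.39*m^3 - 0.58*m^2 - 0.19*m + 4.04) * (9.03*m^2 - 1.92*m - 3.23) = -30.6117*m^5 + 1.2714*m^4 + 10.3476*m^3 + 38.7194*m^2 - 7.1431*m - 13.0492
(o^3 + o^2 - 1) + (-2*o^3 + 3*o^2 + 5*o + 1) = -o^3 + 4*o^2 + 5*o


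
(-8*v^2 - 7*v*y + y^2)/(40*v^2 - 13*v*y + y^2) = (v + y)/(-5*v + y)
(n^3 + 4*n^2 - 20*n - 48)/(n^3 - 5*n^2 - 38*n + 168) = (n + 2)/(n - 7)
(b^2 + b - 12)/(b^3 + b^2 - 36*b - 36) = (b^2 + b - 12)/(b^3 + b^2 - 36*b - 36)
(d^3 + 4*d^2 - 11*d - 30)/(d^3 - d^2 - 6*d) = (d + 5)/d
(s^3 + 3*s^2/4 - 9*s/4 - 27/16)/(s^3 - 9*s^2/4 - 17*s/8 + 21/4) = (8*s^2 - 6*s - 9)/(2*(4*s^2 - 15*s + 14))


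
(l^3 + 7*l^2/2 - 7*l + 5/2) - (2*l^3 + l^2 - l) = -l^3 + 5*l^2/2 - 6*l + 5/2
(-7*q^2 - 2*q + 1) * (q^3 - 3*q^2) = -7*q^5 + 19*q^4 + 7*q^3 - 3*q^2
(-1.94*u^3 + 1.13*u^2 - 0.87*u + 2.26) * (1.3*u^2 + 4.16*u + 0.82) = -2.522*u^5 - 6.6014*u^4 + 1.979*u^3 + 0.245399999999999*u^2 + 8.6882*u + 1.8532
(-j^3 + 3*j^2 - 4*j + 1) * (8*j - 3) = -8*j^4 + 27*j^3 - 41*j^2 + 20*j - 3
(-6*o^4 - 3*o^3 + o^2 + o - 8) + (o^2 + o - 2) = -6*o^4 - 3*o^3 + 2*o^2 + 2*o - 10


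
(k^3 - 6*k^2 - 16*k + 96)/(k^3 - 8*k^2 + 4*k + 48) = (k + 4)/(k + 2)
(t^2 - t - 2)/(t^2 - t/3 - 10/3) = 3*(t + 1)/(3*t + 5)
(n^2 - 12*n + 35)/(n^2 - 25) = (n - 7)/(n + 5)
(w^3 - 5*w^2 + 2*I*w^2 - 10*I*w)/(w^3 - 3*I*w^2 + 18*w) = (w^2 + w*(-5 + 2*I) - 10*I)/(w^2 - 3*I*w + 18)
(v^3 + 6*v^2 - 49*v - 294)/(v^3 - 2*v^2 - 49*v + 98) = (v + 6)/(v - 2)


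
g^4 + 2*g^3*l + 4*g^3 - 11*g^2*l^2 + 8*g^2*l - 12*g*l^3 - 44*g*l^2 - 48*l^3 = (g + 4)*(g - 3*l)*(g + l)*(g + 4*l)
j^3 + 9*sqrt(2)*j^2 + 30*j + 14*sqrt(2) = (j + sqrt(2))^2*(j + 7*sqrt(2))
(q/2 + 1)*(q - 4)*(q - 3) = q^3/2 - 5*q^2/2 - q + 12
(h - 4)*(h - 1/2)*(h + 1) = h^3 - 7*h^2/2 - 5*h/2 + 2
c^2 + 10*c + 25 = (c + 5)^2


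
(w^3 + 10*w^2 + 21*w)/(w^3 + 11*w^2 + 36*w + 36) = w*(w + 7)/(w^2 + 8*w + 12)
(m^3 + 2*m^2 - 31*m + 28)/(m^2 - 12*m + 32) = (m^2 + 6*m - 7)/(m - 8)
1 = 1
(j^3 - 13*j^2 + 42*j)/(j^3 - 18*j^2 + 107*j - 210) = j/(j - 5)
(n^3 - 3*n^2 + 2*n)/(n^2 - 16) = n*(n^2 - 3*n + 2)/(n^2 - 16)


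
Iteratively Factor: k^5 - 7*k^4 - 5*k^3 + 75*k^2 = (k - 5)*(k^4 - 2*k^3 - 15*k^2) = (k - 5)*(k + 3)*(k^3 - 5*k^2) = (k - 5)^2*(k + 3)*(k^2) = k*(k - 5)^2*(k + 3)*(k)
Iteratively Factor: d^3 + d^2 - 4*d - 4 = (d + 1)*(d^2 - 4) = (d - 2)*(d + 1)*(d + 2)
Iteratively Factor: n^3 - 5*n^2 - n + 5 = (n + 1)*(n^2 - 6*n + 5) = (n - 1)*(n + 1)*(n - 5)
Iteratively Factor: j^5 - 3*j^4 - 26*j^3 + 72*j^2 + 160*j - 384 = (j + 4)*(j^4 - 7*j^3 + 2*j^2 + 64*j - 96) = (j + 3)*(j + 4)*(j^3 - 10*j^2 + 32*j - 32) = (j - 2)*(j + 3)*(j + 4)*(j^2 - 8*j + 16) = (j - 4)*(j - 2)*(j + 3)*(j + 4)*(j - 4)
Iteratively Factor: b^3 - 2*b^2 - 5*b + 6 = (b - 3)*(b^2 + b - 2) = (b - 3)*(b + 2)*(b - 1)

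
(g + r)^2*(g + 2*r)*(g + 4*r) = g^4 + 8*g^3*r + 21*g^2*r^2 + 22*g*r^3 + 8*r^4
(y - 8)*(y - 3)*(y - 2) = y^3 - 13*y^2 + 46*y - 48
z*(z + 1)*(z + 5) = z^3 + 6*z^2 + 5*z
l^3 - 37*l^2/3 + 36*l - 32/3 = (l - 8)*(l - 4)*(l - 1/3)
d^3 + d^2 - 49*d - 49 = (d - 7)*(d + 1)*(d + 7)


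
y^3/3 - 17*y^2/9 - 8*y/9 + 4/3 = (y/3 + 1/3)*(y - 6)*(y - 2/3)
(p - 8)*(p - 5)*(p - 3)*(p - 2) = p^4 - 18*p^3 + 111*p^2 - 278*p + 240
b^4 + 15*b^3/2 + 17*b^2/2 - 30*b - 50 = (b - 2)*(b + 2)*(b + 5/2)*(b + 5)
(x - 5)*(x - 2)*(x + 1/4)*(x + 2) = x^4 - 19*x^3/4 - 21*x^2/4 + 19*x + 5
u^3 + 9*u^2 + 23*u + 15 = (u + 1)*(u + 3)*(u + 5)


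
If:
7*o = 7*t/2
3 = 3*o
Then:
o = 1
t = 2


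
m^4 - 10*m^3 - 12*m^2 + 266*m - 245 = (m - 7)^2*(m - 1)*(m + 5)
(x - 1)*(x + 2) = x^2 + x - 2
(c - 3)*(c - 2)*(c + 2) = c^3 - 3*c^2 - 4*c + 12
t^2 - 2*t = t*(t - 2)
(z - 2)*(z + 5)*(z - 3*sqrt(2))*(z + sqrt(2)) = z^4 - 2*sqrt(2)*z^3 + 3*z^3 - 16*z^2 - 6*sqrt(2)*z^2 - 18*z + 20*sqrt(2)*z + 60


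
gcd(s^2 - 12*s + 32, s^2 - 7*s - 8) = s - 8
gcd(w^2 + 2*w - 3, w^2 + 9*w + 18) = w + 3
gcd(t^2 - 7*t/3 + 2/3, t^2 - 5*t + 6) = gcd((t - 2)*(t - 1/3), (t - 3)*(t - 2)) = t - 2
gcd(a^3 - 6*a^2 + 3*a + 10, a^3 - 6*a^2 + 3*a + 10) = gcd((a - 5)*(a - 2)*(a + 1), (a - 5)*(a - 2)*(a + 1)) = a^3 - 6*a^2 + 3*a + 10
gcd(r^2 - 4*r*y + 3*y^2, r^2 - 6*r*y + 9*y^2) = -r + 3*y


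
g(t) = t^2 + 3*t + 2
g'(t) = 2*t + 3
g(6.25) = 59.81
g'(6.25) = 15.50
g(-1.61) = -0.24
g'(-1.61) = -0.22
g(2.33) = 14.42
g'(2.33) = 7.66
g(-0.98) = 0.02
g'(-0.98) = 1.04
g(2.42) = 15.12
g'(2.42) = 7.84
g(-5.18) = 13.29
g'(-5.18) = -7.36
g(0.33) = 3.10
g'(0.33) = 3.66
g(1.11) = 6.56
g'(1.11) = 5.22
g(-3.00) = 2.00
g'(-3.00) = -3.00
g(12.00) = 182.00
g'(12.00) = 27.00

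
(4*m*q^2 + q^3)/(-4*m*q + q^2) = q*(4*m + q)/(-4*m + q)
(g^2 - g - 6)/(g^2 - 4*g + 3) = (g + 2)/(g - 1)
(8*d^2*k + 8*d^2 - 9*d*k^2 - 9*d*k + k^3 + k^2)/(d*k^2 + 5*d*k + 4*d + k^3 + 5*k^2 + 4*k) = (8*d^2 - 9*d*k + k^2)/(d*k + 4*d + k^2 + 4*k)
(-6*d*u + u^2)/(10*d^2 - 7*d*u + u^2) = u*(-6*d + u)/(10*d^2 - 7*d*u + u^2)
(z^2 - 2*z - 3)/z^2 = 1 - 2/z - 3/z^2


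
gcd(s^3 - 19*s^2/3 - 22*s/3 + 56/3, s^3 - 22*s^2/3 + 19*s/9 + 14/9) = s - 7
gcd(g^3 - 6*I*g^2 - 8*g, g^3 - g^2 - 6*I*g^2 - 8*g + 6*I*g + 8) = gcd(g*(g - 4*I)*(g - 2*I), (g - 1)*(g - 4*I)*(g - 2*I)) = g^2 - 6*I*g - 8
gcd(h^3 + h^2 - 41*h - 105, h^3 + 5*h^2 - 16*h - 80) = h + 5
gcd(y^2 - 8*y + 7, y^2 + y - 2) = y - 1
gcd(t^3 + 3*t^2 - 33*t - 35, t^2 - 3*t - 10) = t - 5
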